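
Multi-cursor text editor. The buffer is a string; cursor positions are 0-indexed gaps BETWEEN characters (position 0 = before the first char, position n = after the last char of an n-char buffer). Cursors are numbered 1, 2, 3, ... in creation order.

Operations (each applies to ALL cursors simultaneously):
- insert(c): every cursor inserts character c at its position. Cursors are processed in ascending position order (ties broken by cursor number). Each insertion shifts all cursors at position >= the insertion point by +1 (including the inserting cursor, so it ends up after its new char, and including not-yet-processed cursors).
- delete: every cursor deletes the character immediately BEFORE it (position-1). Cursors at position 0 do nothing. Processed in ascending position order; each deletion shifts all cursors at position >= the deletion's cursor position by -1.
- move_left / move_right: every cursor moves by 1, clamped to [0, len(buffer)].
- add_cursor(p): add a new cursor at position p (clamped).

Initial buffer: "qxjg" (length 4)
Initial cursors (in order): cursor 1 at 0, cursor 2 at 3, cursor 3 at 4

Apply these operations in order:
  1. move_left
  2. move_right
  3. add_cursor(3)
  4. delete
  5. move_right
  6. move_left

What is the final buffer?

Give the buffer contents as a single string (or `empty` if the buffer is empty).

After op 1 (move_left): buffer="qxjg" (len 4), cursors c1@0 c2@2 c3@3, authorship ....
After op 2 (move_right): buffer="qxjg" (len 4), cursors c1@1 c2@3 c3@4, authorship ....
After op 3 (add_cursor(3)): buffer="qxjg" (len 4), cursors c1@1 c2@3 c4@3 c3@4, authorship ....
After op 4 (delete): buffer="" (len 0), cursors c1@0 c2@0 c3@0 c4@0, authorship 
After op 5 (move_right): buffer="" (len 0), cursors c1@0 c2@0 c3@0 c4@0, authorship 
After op 6 (move_left): buffer="" (len 0), cursors c1@0 c2@0 c3@0 c4@0, authorship 

Answer: empty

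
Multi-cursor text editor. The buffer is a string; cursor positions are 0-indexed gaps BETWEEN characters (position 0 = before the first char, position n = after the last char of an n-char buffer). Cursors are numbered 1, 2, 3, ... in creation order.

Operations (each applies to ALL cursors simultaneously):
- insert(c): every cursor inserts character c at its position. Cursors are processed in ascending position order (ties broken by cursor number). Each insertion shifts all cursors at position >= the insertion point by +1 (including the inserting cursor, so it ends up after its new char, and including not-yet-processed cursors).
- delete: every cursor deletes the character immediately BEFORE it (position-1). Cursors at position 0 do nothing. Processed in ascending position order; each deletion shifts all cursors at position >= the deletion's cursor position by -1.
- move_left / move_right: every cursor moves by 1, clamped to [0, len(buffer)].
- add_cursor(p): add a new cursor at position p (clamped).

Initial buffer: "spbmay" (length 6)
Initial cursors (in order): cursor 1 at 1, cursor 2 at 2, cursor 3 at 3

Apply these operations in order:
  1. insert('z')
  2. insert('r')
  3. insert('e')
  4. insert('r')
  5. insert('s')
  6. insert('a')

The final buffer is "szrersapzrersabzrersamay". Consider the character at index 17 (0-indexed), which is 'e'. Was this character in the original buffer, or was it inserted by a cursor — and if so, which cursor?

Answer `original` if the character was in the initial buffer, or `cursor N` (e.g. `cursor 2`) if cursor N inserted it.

Answer: cursor 3

Derivation:
After op 1 (insert('z')): buffer="szpzbzmay" (len 9), cursors c1@2 c2@4 c3@6, authorship .1.2.3...
After op 2 (insert('r')): buffer="szrpzrbzrmay" (len 12), cursors c1@3 c2@6 c3@9, authorship .11.22.33...
After op 3 (insert('e')): buffer="szrepzrebzremay" (len 15), cursors c1@4 c2@8 c3@12, authorship .111.222.333...
After op 4 (insert('r')): buffer="szrerpzrerbzrermay" (len 18), cursors c1@5 c2@10 c3@15, authorship .1111.2222.3333...
After op 5 (insert('s')): buffer="szrerspzrersbzrersmay" (len 21), cursors c1@6 c2@12 c3@18, authorship .11111.22222.33333...
After op 6 (insert('a')): buffer="szrersapzrersabzrersamay" (len 24), cursors c1@7 c2@14 c3@21, authorship .111111.222222.333333...
Authorship (.=original, N=cursor N): . 1 1 1 1 1 1 . 2 2 2 2 2 2 . 3 3 3 3 3 3 . . .
Index 17: author = 3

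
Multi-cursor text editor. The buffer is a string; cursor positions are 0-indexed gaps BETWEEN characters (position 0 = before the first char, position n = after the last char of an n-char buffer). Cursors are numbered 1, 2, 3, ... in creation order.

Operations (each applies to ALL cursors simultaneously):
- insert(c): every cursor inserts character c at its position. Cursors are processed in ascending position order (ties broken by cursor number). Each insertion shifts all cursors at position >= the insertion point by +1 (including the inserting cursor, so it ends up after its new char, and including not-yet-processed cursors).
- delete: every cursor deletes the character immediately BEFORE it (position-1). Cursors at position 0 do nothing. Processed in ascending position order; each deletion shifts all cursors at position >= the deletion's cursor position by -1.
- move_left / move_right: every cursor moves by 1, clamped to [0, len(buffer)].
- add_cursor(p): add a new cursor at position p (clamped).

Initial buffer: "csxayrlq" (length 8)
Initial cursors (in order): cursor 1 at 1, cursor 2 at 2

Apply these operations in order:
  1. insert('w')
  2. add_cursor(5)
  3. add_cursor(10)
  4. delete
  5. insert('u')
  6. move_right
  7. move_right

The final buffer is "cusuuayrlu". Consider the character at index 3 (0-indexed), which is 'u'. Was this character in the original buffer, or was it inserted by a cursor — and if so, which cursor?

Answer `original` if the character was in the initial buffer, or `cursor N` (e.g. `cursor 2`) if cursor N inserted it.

After op 1 (insert('w')): buffer="cwswxayrlq" (len 10), cursors c1@2 c2@4, authorship .1.2......
After op 2 (add_cursor(5)): buffer="cwswxayrlq" (len 10), cursors c1@2 c2@4 c3@5, authorship .1.2......
After op 3 (add_cursor(10)): buffer="cwswxayrlq" (len 10), cursors c1@2 c2@4 c3@5 c4@10, authorship .1.2......
After op 4 (delete): buffer="csayrl" (len 6), cursors c1@1 c2@2 c3@2 c4@6, authorship ......
After op 5 (insert('u')): buffer="cusuuayrlu" (len 10), cursors c1@2 c2@5 c3@5 c4@10, authorship .1.23....4
After op 6 (move_right): buffer="cusuuayrlu" (len 10), cursors c1@3 c2@6 c3@6 c4@10, authorship .1.23....4
After op 7 (move_right): buffer="cusuuayrlu" (len 10), cursors c1@4 c2@7 c3@7 c4@10, authorship .1.23....4
Authorship (.=original, N=cursor N): . 1 . 2 3 . . . . 4
Index 3: author = 2

Answer: cursor 2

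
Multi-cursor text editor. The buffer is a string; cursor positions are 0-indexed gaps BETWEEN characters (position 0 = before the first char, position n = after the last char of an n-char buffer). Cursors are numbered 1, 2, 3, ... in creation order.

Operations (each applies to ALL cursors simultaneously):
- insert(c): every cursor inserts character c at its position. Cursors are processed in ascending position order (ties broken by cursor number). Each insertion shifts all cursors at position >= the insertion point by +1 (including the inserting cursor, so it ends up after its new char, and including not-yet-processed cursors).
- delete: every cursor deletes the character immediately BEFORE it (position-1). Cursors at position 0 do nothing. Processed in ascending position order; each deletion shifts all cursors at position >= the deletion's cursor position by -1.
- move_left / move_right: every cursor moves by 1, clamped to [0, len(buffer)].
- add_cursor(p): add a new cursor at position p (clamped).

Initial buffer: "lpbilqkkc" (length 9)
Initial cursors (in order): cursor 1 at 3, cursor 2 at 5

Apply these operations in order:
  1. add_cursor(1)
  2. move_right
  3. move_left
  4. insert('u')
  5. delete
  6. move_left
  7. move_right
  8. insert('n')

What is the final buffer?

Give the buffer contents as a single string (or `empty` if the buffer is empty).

After op 1 (add_cursor(1)): buffer="lpbilqkkc" (len 9), cursors c3@1 c1@3 c2@5, authorship .........
After op 2 (move_right): buffer="lpbilqkkc" (len 9), cursors c3@2 c1@4 c2@6, authorship .........
After op 3 (move_left): buffer="lpbilqkkc" (len 9), cursors c3@1 c1@3 c2@5, authorship .........
After op 4 (insert('u')): buffer="lupbuiluqkkc" (len 12), cursors c3@2 c1@5 c2@8, authorship .3..1..2....
After op 5 (delete): buffer="lpbilqkkc" (len 9), cursors c3@1 c1@3 c2@5, authorship .........
After op 6 (move_left): buffer="lpbilqkkc" (len 9), cursors c3@0 c1@2 c2@4, authorship .........
After op 7 (move_right): buffer="lpbilqkkc" (len 9), cursors c3@1 c1@3 c2@5, authorship .........
After op 8 (insert('n')): buffer="lnpbnilnqkkc" (len 12), cursors c3@2 c1@5 c2@8, authorship .3..1..2....

Answer: lnpbnilnqkkc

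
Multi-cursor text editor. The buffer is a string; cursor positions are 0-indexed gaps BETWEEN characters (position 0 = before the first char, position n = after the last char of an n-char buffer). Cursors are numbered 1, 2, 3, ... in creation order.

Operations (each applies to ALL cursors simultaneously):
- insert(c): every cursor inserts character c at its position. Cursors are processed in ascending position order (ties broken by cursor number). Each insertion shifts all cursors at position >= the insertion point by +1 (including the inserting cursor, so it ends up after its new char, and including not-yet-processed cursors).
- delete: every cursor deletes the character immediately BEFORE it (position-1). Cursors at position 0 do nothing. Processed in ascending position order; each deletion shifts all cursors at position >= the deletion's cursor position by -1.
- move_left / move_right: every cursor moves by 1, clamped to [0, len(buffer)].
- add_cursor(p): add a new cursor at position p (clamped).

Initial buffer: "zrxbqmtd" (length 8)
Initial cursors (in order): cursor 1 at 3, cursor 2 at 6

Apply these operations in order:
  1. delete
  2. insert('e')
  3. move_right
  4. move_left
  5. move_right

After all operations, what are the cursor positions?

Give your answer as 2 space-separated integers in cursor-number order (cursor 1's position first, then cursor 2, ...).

After op 1 (delete): buffer="zrbqtd" (len 6), cursors c1@2 c2@4, authorship ......
After op 2 (insert('e')): buffer="zrebqetd" (len 8), cursors c1@3 c2@6, authorship ..1..2..
After op 3 (move_right): buffer="zrebqetd" (len 8), cursors c1@4 c2@7, authorship ..1..2..
After op 4 (move_left): buffer="zrebqetd" (len 8), cursors c1@3 c2@6, authorship ..1..2..
After op 5 (move_right): buffer="zrebqetd" (len 8), cursors c1@4 c2@7, authorship ..1..2..

Answer: 4 7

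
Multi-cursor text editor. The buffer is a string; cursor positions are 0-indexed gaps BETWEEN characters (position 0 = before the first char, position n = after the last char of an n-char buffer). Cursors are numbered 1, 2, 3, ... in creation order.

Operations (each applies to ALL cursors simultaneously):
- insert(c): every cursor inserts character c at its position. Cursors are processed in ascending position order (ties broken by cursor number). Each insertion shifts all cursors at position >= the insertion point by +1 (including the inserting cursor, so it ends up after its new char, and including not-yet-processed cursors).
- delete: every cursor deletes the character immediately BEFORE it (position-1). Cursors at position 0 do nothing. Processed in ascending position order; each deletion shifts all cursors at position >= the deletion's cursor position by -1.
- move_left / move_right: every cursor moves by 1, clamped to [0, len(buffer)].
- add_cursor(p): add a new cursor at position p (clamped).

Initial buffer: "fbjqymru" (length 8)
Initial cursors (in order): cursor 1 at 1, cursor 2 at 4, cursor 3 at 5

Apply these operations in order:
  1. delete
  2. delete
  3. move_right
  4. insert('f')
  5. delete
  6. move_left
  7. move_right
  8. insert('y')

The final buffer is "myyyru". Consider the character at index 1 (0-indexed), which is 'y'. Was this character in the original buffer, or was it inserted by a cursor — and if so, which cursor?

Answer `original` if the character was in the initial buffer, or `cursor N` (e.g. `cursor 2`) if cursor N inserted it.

After op 1 (delete): buffer="bjmru" (len 5), cursors c1@0 c2@2 c3@2, authorship .....
After op 2 (delete): buffer="mru" (len 3), cursors c1@0 c2@0 c3@0, authorship ...
After op 3 (move_right): buffer="mru" (len 3), cursors c1@1 c2@1 c3@1, authorship ...
After op 4 (insert('f')): buffer="mfffru" (len 6), cursors c1@4 c2@4 c3@4, authorship .123..
After op 5 (delete): buffer="mru" (len 3), cursors c1@1 c2@1 c3@1, authorship ...
After op 6 (move_left): buffer="mru" (len 3), cursors c1@0 c2@0 c3@0, authorship ...
After op 7 (move_right): buffer="mru" (len 3), cursors c1@1 c2@1 c3@1, authorship ...
After op 8 (insert('y')): buffer="myyyru" (len 6), cursors c1@4 c2@4 c3@4, authorship .123..
Authorship (.=original, N=cursor N): . 1 2 3 . .
Index 1: author = 1

Answer: cursor 1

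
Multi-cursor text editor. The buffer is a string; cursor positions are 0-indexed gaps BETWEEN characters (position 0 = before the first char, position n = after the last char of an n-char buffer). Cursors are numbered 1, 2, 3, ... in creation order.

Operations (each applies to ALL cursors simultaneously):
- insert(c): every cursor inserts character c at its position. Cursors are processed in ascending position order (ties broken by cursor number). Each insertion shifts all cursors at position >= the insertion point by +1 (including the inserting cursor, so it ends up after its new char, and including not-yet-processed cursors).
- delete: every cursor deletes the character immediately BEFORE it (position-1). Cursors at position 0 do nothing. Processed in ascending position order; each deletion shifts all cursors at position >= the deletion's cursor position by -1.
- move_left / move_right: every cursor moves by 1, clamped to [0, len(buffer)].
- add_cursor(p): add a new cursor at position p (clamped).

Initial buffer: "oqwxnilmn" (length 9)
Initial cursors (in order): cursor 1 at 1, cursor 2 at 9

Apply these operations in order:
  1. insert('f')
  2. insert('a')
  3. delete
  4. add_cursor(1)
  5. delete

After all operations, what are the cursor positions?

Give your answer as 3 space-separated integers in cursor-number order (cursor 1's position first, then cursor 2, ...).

After op 1 (insert('f')): buffer="ofqwxnilmnf" (len 11), cursors c1@2 c2@11, authorship .1........2
After op 2 (insert('a')): buffer="ofaqwxnilmnfa" (len 13), cursors c1@3 c2@13, authorship .11........22
After op 3 (delete): buffer="ofqwxnilmnf" (len 11), cursors c1@2 c2@11, authorship .1........2
After op 4 (add_cursor(1)): buffer="ofqwxnilmnf" (len 11), cursors c3@1 c1@2 c2@11, authorship .1........2
After op 5 (delete): buffer="qwxnilmn" (len 8), cursors c1@0 c3@0 c2@8, authorship ........

Answer: 0 8 0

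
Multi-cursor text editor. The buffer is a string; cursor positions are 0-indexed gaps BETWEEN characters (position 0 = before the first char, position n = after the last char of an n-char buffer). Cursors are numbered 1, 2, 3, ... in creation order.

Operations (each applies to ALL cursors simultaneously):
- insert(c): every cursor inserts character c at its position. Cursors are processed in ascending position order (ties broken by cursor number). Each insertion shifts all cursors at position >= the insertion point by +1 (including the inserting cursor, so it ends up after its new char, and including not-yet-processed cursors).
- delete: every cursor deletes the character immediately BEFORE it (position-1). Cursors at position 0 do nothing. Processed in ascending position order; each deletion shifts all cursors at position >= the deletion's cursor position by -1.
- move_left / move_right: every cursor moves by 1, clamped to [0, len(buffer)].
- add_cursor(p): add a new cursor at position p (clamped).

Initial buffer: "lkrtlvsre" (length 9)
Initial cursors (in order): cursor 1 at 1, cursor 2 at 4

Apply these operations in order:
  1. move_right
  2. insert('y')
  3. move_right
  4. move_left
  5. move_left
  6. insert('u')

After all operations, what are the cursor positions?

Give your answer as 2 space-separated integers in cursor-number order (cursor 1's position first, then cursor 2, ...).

Answer: 3 8

Derivation:
After op 1 (move_right): buffer="lkrtlvsre" (len 9), cursors c1@2 c2@5, authorship .........
After op 2 (insert('y')): buffer="lkyrtlyvsre" (len 11), cursors c1@3 c2@7, authorship ..1...2....
After op 3 (move_right): buffer="lkyrtlyvsre" (len 11), cursors c1@4 c2@8, authorship ..1...2....
After op 4 (move_left): buffer="lkyrtlyvsre" (len 11), cursors c1@3 c2@7, authorship ..1...2....
After op 5 (move_left): buffer="lkyrtlyvsre" (len 11), cursors c1@2 c2@6, authorship ..1...2....
After op 6 (insert('u')): buffer="lkuyrtluyvsre" (len 13), cursors c1@3 c2@8, authorship ..11...22....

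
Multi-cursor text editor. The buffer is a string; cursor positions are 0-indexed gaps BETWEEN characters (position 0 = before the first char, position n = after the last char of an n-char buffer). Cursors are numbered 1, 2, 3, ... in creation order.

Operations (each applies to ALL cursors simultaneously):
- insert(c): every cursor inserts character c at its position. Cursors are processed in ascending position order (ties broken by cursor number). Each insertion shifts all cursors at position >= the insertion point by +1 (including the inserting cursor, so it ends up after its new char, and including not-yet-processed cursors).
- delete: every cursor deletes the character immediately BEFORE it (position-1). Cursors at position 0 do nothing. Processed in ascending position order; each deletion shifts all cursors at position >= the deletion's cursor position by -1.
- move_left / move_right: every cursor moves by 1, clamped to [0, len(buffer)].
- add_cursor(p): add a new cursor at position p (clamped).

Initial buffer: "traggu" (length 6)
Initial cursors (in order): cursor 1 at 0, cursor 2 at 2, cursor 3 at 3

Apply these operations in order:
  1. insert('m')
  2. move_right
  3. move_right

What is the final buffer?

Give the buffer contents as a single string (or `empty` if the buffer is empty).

Answer: mtrmamggu

Derivation:
After op 1 (insert('m')): buffer="mtrmamggu" (len 9), cursors c1@1 c2@4 c3@6, authorship 1..2.3...
After op 2 (move_right): buffer="mtrmamggu" (len 9), cursors c1@2 c2@5 c3@7, authorship 1..2.3...
After op 3 (move_right): buffer="mtrmamggu" (len 9), cursors c1@3 c2@6 c3@8, authorship 1..2.3...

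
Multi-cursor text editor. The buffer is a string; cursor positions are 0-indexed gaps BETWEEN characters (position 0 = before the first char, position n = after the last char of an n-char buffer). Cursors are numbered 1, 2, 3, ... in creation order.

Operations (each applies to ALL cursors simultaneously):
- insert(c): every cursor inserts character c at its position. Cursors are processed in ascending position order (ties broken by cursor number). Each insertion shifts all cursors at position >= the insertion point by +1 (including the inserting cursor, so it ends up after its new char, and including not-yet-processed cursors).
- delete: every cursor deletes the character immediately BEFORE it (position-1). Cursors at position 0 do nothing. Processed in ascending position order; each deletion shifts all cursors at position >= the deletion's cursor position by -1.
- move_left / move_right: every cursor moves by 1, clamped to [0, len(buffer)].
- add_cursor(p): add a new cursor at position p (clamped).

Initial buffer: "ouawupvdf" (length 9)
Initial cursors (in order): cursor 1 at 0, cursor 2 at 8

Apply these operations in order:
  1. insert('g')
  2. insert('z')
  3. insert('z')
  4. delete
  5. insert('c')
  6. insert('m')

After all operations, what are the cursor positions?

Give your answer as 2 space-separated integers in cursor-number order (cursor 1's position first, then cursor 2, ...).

Answer: 4 16

Derivation:
After op 1 (insert('g')): buffer="gouawupvdgf" (len 11), cursors c1@1 c2@10, authorship 1........2.
After op 2 (insert('z')): buffer="gzouawupvdgzf" (len 13), cursors c1@2 c2@12, authorship 11........22.
After op 3 (insert('z')): buffer="gzzouawupvdgzzf" (len 15), cursors c1@3 c2@14, authorship 111........222.
After op 4 (delete): buffer="gzouawupvdgzf" (len 13), cursors c1@2 c2@12, authorship 11........22.
After op 5 (insert('c')): buffer="gzcouawupvdgzcf" (len 15), cursors c1@3 c2@14, authorship 111........222.
After op 6 (insert('m')): buffer="gzcmouawupvdgzcmf" (len 17), cursors c1@4 c2@16, authorship 1111........2222.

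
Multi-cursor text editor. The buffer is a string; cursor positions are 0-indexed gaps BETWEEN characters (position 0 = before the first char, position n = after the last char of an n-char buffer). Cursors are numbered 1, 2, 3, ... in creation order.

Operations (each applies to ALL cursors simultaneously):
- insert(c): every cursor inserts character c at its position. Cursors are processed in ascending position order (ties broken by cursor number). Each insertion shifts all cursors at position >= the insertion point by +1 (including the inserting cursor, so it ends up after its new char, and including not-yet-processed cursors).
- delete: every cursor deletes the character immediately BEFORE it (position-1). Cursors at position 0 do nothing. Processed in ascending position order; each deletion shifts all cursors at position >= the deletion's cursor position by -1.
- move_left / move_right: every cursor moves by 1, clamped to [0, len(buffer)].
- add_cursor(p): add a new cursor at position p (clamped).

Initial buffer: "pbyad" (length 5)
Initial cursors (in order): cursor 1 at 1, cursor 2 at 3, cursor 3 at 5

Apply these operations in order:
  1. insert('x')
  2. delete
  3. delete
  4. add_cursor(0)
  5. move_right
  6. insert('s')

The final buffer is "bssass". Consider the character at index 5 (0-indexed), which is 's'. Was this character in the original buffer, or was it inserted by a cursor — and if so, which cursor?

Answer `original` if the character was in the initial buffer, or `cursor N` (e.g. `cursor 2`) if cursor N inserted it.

After op 1 (insert('x')): buffer="pxbyxadx" (len 8), cursors c1@2 c2@5 c3@8, authorship .1..2..3
After op 2 (delete): buffer="pbyad" (len 5), cursors c1@1 c2@3 c3@5, authorship .....
After op 3 (delete): buffer="ba" (len 2), cursors c1@0 c2@1 c3@2, authorship ..
After op 4 (add_cursor(0)): buffer="ba" (len 2), cursors c1@0 c4@0 c2@1 c3@2, authorship ..
After op 5 (move_right): buffer="ba" (len 2), cursors c1@1 c4@1 c2@2 c3@2, authorship ..
After op 6 (insert('s')): buffer="bssass" (len 6), cursors c1@3 c4@3 c2@6 c3@6, authorship .14.23
Authorship (.=original, N=cursor N): . 1 4 . 2 3
Index 5: author = 3

Answer: cursor 3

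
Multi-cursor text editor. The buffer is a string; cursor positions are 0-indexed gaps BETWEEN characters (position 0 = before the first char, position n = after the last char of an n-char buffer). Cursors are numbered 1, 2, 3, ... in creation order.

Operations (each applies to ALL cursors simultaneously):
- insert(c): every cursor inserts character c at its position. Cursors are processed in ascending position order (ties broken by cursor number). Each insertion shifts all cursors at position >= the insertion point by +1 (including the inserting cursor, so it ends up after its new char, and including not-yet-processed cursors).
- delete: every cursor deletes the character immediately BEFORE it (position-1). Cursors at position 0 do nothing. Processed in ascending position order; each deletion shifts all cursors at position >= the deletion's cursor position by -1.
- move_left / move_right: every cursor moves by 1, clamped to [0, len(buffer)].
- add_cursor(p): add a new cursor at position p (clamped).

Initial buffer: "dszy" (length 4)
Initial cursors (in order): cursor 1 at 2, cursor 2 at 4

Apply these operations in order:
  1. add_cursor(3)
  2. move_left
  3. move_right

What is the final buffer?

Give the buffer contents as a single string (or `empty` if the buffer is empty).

Answer: dszy

Derivation:
After op 1 (add_cursor(3)): buffer="dszy" (len 4), cursors c1@2 c3@3 c2@4, authorship ....
After op 2 (move_left): buffer="dszy" (len 4), cursors c1@1 c3@2 c2@3, authorship ....
After op 3 (move_right): buffer="dszy" (len 4), cursors c1@2 c3@3 c2@4, authorship ....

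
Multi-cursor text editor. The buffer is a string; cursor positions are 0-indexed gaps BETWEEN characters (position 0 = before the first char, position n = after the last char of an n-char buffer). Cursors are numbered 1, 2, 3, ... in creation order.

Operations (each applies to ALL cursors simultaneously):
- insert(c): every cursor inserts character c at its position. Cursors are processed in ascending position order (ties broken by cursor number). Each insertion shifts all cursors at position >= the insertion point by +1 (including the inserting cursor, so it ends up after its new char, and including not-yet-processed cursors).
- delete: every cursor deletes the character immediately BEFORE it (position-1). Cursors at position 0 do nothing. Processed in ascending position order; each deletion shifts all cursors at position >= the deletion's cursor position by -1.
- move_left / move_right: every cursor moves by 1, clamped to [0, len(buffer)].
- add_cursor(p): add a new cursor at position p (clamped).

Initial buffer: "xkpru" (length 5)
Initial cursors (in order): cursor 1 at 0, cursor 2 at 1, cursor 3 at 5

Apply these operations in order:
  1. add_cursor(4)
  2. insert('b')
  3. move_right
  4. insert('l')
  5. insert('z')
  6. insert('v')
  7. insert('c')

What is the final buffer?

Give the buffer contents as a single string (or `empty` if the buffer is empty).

After op 1 (add_cursor(4)): buffer="xkpru" (len 5), cursors c1@0 c2@1 c4@4 c3@5, authorship .....
After op 2 (insert('b')): buffer="bxbkprbub" (len 9), cursors c1@1 c2@3 c4@7 c3@9, authorship 1.2...4.3
After op 3 (move_right): buffer="bxbkprbub" (len 9), cursors c1@2 c2@4 c4@8 c3@9, authorship 1.2...4.3
After op 4 (insert('l')): buffer="bxlbklprbulbl" (len 13), cursors c1@3 c2@6 c4@11 c3@13, authorship 1.12.2..4.433
After op 5 (insert('z')): buffer="bxlzbklzprbulzblz" (len 17), cursors c1@4 c2@8 c4@14 c3@17, authorship 1.112.22..4.44333
After op 6 (insert('v')): buffer="bxlzvbklzvprbulzvblzv" (len 21), cursors c1@5 c2@10 c4@17 c3@21, authorship 1.1112.222..4.4443333
After op 7 (insert('c')): buffer="bxlzvcbklzvcprbulzvcblzvc" (len 25), cursors c1@6 c2@12 c4@20 c3@25, authorship 1.11112.2222..4.444433333

Answer: bxlzvcbklzvcprbulzvcblzvc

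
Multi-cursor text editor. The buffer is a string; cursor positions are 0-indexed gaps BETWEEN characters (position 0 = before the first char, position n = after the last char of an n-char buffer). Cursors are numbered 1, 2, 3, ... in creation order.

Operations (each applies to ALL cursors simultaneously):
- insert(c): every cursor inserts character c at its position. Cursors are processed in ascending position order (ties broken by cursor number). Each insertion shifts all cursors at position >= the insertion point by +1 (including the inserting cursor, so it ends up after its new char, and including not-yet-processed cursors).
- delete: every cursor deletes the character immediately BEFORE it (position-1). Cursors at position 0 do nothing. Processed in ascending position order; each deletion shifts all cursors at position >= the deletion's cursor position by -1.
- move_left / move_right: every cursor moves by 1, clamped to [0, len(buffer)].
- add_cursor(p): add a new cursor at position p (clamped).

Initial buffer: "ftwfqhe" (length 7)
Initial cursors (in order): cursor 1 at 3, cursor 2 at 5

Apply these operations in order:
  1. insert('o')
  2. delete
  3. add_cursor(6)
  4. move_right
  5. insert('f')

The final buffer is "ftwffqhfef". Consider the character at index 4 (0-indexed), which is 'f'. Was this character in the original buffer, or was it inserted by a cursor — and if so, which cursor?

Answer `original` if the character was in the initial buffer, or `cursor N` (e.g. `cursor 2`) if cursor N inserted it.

Answer: cursor 1

Derivation:
After op 1 (insert('o')): buffer="ftwofqohe" (len 9), cursors c1@4 c2@7, authorship ...1..2..
After op 2 (delete): buffer="ftwfqhe" (len 7), cursors c1@3 c2@5, authorship .......
After op 3 (add_cursor(6)): buffer="ftwfqhe" (len 7), cursors c1@3 c2@5 c3@6, authorship .......
After op 4 (move_right): buffer="ftwfqhe" (len 7), cursors c1@4 c2@6 c3@7, authorship .......
After op 5 (insert('f')): buffer="ftwffqhfef" (len 10), cursors c1@5 c2@8 c3@10, authorship ....1..2.3
Authorship (.=original, N=cursor N): . . . . 1 . . 2 . 3
Index 4: author = 1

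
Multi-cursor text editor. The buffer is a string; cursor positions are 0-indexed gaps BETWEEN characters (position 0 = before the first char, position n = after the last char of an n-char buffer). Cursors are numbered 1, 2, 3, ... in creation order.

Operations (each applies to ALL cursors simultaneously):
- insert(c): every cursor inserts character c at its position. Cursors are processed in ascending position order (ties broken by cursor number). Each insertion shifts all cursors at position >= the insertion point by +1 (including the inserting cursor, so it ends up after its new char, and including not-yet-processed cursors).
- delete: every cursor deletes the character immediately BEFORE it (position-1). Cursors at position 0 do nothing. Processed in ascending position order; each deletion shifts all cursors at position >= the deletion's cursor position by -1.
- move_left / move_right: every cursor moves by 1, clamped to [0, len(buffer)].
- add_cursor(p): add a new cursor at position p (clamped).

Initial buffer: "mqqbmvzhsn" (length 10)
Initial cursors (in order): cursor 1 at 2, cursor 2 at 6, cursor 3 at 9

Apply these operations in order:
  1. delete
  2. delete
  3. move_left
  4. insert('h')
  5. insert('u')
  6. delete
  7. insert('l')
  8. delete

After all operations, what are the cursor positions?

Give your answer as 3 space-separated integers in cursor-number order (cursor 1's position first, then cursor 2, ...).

Answer: 1 3 5

Derivation:
After op 1 (delete): buffer="mqbmzhn" (len 7), cursors c1@1 c2@4 c3@6, authorship .......
After op 2 (delete): buffer="qbzn" (len 4), cursors c1@0 c2@2 c3@3, authorship ....
After op 3 (move_left): buffer="qbzn" (len 4), cursors c1@0 c2@1 c3@2, authorship ....
After op 4 (insert('h')): buffer="hqhbhzn" (len 7), cursors c1@1 c2@3 c3@5, authorship 1.2.3..
After op 5 (insert('u')): buffer="huqhubhuzn" (len 10), cursors c1@2 c2@5 c3@8, authorship 11.22.33..
After op 6 (delete): buffer="hqhbhzn" (len 7), cursors c1@1 c2@3 c3@5, authorship 1.2.3..
After op 7 (insert('l')): buffer="hlqhlbhlzn" (len 10), cursors c1@2 c2@5 c3@8, authorship 11.22.33..
After op 8 (delete): buffer="hqhbhzn" (len 7), cursors c1@1 c2@3 c3@5, authorship 1.2.3..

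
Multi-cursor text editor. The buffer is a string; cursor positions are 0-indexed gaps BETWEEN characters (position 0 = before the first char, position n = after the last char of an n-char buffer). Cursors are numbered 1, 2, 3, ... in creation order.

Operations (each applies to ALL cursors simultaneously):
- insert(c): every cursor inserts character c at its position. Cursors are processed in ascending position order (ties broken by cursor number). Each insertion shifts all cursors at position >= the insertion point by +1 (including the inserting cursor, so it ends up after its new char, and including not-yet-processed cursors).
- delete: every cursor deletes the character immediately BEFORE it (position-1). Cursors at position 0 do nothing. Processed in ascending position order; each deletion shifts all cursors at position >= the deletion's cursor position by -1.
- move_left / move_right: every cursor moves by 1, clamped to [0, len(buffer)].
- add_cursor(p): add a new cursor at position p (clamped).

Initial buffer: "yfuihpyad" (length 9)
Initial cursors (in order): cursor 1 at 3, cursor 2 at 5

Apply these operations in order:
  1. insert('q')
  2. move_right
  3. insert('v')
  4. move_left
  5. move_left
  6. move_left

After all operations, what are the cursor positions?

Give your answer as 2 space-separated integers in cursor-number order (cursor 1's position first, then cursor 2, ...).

After op 1 (insert('q')): buffer="yfuqihqpyad" (len 11), cursors c1@4 c2@7, authorship ...1..2....
After op 2 (move_right): buffer="yfuqihqpyad" (len 11), cursors c1@5 c2@8, authorship ...1..2....
After op 3 (insert('v')): buffer="yfuqivhqpvyad" (len 13), cursors c1@6 c2@10, authorship ...1.1.2.2...
After op 4 (move_left): buffer="yfuqivhqpvyad" (len 13), cursors c1@5 c2@9, authorship ...1.1.2.2...
After op 5 (move_left): buffer="yfuqivhqpvyad" (len 13), cursors c1@4 c2@8, authorship ...1.1.2.2...
After op 6 (move_left): buffer="yfuqivhqpvyad" (len 13), cursors c1@3 c2@7, authorship ...1.1.2.2...

Answer: 3 7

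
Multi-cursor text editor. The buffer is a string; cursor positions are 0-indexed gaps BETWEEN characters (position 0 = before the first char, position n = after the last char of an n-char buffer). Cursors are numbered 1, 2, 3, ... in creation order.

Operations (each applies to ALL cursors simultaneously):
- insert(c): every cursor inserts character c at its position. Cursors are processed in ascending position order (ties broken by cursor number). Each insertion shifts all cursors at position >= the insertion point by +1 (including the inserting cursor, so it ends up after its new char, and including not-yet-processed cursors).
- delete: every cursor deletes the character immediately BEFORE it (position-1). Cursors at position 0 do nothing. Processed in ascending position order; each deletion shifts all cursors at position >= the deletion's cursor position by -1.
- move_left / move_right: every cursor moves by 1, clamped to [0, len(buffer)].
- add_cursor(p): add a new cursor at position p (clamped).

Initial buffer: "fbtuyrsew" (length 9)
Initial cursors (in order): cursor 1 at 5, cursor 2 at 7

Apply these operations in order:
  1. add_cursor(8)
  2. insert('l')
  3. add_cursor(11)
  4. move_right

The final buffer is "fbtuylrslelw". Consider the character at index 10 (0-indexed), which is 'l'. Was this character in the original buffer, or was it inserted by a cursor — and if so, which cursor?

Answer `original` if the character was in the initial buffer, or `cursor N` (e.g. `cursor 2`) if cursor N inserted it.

After op 1 (add_cursor(8)): buffer="fbtuyrsew" (len 9), cursors c1@5 c2@7 c3@8, authorship .........
After op 2 (insert('l')): buffer="fbtuylrslelw" (len 12), cursors c1@6 c2@9 c3@11, authorship .....1..2.3.
After op 3 (add_cursor(11)): buffer="fbtuylrslelw" (len 12), cursors c1@6 c2@9 c3@11 c4@11, authorship .....1..2.3.
After op 4 (move_right): buffer="fbtuylrslelw" (len 12), cursors c1@7 c2@10 c3@12 c4@12, authorship .....1..2.3.
Authorship (.=original, N=cursor N): . . . . . 1 . . 2 . 3 .
Index 10: author = 3

Answer: cursor 3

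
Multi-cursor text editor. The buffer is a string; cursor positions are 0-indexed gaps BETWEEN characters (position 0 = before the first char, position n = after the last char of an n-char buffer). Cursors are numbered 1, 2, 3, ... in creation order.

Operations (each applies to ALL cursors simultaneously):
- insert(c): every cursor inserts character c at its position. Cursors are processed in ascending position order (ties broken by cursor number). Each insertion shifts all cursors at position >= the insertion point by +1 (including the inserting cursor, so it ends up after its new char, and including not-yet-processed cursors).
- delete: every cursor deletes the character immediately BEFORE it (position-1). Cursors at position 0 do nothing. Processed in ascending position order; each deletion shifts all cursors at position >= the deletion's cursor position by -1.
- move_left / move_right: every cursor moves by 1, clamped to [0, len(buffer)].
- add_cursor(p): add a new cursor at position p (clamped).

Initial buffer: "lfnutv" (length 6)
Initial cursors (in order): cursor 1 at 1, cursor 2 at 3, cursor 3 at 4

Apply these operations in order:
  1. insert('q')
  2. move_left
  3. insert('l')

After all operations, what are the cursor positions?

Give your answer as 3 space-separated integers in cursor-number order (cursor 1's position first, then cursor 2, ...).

After op 1 (insert('q')): buffer="lqfnquqtv" (len 9), cursors c1@2 c2@5 c3@7, authorship .1..2.3..
After op 2 (move_left): buffer="lqfnquqtv" (len 9), cursors c1@1 c2@4 c3@6, authorship .1..2.3..
After op 3 (insert('l')): buffer="llqfnlqulqtv" (len 12), cursors c1@2 c2@6 c3@9, authorship .11..22.33..

Answer: 2 6 9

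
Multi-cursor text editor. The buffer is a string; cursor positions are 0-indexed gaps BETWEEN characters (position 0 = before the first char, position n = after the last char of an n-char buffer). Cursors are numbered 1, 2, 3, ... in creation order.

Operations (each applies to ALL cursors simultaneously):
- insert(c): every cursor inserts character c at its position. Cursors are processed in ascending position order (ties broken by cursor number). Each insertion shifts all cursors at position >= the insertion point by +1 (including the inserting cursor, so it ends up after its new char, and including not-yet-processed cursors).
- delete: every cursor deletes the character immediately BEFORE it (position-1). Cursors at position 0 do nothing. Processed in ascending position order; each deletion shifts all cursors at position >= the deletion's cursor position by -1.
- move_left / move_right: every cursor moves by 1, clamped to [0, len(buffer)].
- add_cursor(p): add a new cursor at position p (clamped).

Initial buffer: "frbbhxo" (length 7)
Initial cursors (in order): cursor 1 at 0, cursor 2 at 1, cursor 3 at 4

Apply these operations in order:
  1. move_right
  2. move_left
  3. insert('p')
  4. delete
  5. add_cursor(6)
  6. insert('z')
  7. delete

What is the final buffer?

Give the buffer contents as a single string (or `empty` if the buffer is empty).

After op 1 (move_right): buffer="frbbhxo" (len 7), cursors c1@1 c2@2 c3@5, authorship .......
After op 2 (move_left): buffer="frbbhxo" (len 7), cursors c1@0 c2@1 c3@4, authorship .......
After op 3 (insert('p')): buffer="pfprbbphxo" (len 10), cursors c1@1 c2@3 c3@7, authorship 1.2...3...
After op 4 (delete): buffer="frbbhxo" (len 7), cursors c1@0 c2@1 c3@4, authorship .......
After op 5 (add_cursor(6)): buffer="frbbhxo" (len 7), cursors c1@0 c2@1 c3@4 c4@6, authorship .......
After op 6 (insert('z')): buffer="zfzrbbzhxzo" (len 11), cursors c1@1 c2@3 c3@7 c4@10, authorship 1.2...3..4.
After op 7 (delete): buffer="frbbhxo" (len 7), cursors c1@0 c2@1 c3@4 c4@6, authorship .......

Answer: frbbhxo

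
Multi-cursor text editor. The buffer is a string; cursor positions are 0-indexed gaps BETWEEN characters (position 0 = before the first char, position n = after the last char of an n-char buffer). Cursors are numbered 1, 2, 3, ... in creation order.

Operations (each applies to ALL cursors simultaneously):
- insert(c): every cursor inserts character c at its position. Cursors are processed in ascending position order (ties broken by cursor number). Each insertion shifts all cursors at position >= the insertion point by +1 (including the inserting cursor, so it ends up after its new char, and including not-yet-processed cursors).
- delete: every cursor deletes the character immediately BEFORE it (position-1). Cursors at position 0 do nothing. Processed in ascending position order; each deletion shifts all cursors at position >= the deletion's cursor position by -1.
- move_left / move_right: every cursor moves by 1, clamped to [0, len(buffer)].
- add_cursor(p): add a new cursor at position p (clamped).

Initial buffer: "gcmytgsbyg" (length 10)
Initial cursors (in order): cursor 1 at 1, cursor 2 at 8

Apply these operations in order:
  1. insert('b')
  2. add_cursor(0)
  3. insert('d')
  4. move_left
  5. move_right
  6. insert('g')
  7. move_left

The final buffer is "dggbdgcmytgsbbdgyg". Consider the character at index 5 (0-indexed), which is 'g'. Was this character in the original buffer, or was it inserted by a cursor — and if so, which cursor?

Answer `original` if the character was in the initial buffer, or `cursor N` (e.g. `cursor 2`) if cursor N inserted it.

After op 1 (insert('b')): buffer="gbcmytgsbbyg" (len 12), cursors c1@2 c2@10, authorship .1.......2..
After op 2 (add_cursor(0)): buffer="gbcmytgsbbyg" (len 12), cursors c3@0 c1@2 c2@10, authorship .1.......2..
After op 3 (insert('d')): buffer="dgbdcmytgsbbdyg" (len 15), cursors c3@1 c1@4 c2@13, authorship 3.11.......22..
After op 4 (move_left): buffer="dgbdcmytgsbbdyg" (len 15), cursors c3@0 c1@3 c2@12, authorship 3.11.......22..
After op 5 (move_right): buffer="dgbdcmytgsbbdyg" (len 15), cursors c3@1 c1@4 c2@13, authorship 3.11.......22..
After op 6 (insert('g')): buffer="dggbdgcmytgsbbdgyg" (len 18), cursors c3@2 c1@6 c2@16, authorship 33.111.......222..
After op 7 (move_left): buffer="dggbdgcmytgsbbdgyg" (len 18), cursors c3@1 c1@5 c2@15, authorship 33.111.......222..
Authorship (.=original, N=cursor N): 3 3 . 1 1 1 . . . . . . . 2 2 2 . .
Index 5: author = 1

Answer: cursor 1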